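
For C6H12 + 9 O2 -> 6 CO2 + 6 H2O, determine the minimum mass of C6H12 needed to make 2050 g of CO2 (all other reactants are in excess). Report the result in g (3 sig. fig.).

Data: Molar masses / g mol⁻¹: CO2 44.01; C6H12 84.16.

653 g

n(CO2) = 2050 / 44.01 = 46.58 mol
n(C6H12) = (1/6) × 46.58 = 7.763 mol
mass = 7.763 × 84.16 = 653.3 g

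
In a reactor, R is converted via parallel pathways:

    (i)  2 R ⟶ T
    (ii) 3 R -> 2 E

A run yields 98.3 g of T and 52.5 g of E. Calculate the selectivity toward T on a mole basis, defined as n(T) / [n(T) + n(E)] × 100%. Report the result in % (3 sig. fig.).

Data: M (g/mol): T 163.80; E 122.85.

n(T) = 98.3 / 163.80 = 0.6001 mol
n(E) = 52.5 / 122.85 = 0.4274 mol
selectivity = 0.6001/(0.6001+0.4274) × 100 = 58.40 %

58.4 %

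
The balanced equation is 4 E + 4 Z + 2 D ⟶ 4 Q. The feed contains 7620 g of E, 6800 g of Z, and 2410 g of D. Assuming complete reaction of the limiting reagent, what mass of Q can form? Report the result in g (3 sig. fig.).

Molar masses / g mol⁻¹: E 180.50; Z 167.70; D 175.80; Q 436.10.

n(E) = 7620 / 180.50 = 42.22 mol
n(Z) = 6800 / 167.70 = 40.55 mol
n(D) = 2410 / 175.80 = 13.71 mol
n/ν → E: 10.56, Z: 10.14, D: 6.855; D is limiting.
n(Q) = (4/2) × 13.71 = 27.42 mol
mass = 27.42 × 436.10 = 11960 g

12000 g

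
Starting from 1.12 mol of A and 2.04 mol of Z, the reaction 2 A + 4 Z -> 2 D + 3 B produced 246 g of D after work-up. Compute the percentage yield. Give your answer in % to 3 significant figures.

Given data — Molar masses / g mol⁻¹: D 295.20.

81.7 %

n(A) = 1.120 mol
n(Z) = 2.040 mol
n/ν for A = 1.120/2 = 0.5600
n/ν for Z = 2.040/4 = 0.5100
Smallest n/ν is Z → limiting reagent.
theoretical n(D) = (2/4) × 2.040 = 1.020 mol → 301.1 g
% yield = 246 / 301.1 × 100 = 81.70 %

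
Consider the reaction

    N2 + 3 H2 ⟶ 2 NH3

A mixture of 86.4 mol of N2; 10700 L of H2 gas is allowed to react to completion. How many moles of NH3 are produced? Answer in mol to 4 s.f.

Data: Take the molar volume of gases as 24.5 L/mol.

n(N2) = 86.40 mol
n(H2) = 10700 / 24.5 = 436.7 mol
n/ν for N2 = 86.40/1 = 86.40
n/ν for H2 = 436.7/3 = 145.6
Smallest n/ν is N2 → limiting reagent.
n(NH3) = (2/1) × 86.40 = 172.8 mol

172.8 mol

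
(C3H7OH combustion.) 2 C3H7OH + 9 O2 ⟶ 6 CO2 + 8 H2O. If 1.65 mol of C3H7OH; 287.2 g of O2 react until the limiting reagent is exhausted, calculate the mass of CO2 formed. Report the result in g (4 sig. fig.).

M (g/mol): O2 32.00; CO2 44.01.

217.8 g

n(C3H7OH) = 1.650 mol
n(O2) = 287.2 / 32.00 = 8.975 mol
n/ν for C3H7OH = 1.650/2 = 0.8250
n/ν for O2 = 8.975/9 = 0.9972
Smallest n/ν is C3H7OH → limiting reagent.
n(CO2) = (6/2) × 1.650 = 4.950 mol
mass = 4.950 × 44.01 = 217.8 g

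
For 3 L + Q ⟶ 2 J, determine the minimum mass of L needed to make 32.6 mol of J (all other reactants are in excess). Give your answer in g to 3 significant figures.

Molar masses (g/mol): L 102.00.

4990 g

n(J) = 32.60 mol
n(L) = (3/2) × 32.60 = 48.90 mol
mass = 48.90 × 102.00 = 4988 g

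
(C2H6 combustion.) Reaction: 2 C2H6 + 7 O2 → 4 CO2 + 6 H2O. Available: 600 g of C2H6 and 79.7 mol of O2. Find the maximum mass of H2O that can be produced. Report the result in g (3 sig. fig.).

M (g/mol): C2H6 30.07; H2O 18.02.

1080 g

n(C2H6) = 600.0 / 30.07 = 19.95 mol
n(O2) = 79.70 mol
n/ν for C2H6 = 19.95/2 = 9.975
n/ν for O2 = 79.70/7 = 11.39
Smallest n/ν is C2H6 → limiting reagent.
n(H2O) = (6/2) × 19.95 = 59.85 mol
mass = 59.85 × 18.02 = 1078 g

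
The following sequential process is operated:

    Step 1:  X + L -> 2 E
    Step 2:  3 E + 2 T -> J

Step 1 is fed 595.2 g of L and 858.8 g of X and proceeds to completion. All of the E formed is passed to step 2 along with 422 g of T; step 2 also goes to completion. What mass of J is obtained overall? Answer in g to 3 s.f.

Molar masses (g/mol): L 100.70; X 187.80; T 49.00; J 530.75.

Step 1:
n(L) = 595.2 / 100.70 = 5.911 mol
n(X) = 858.8 / 187.80 = 4.573 mol
n/ν → L: 5.911, X: 4.573; X is limiting.
n(E) produced = (2/1) × 4.573 = 9.146 mol
Step 2:
n(E) available = 9.146 mol
n(T) = 422.0 / 49.00 = 8.612 mol
n/ν → E: 3.049, T: 4.306; E is limiting.
n(J) = (1/3) × 9.146 = 3.049 mol
mass = 3.049 × 530.75 = 1618 g

1620 g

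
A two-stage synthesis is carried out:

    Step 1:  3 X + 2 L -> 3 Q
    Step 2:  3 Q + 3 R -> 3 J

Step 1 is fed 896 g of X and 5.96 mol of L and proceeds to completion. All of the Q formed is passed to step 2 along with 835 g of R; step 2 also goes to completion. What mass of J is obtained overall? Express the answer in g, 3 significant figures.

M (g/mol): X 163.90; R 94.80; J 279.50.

Step 1:
n(X) = 896.0 / 163.90 = 5.467 mol
n(L) = 5.960 mol
n/ν → X: 1.822, L: 2.980; X is limiting.
n(Q) produced = (3/3) × 5.467 = 5.467 mol
Step 2:
n(Q) available = 5.467 mol
n(R) = 835.0 / 94.80 = 8.808 mol
n/ν → Q: 1.822, R: 2.936; Q is limiting.
n(J) = (3/3) × 5.467 = 5.467 mol
mass = 5.467 × 279.50 = 1528 g

1530 g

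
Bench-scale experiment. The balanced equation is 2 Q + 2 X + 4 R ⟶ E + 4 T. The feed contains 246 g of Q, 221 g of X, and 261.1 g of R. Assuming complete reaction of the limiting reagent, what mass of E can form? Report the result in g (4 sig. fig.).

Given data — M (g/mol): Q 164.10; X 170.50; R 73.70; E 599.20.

n(Q) = 246.0 / 164.10 = 1.499 mol
n(X) = 221.0 / 170.50 = 1.296 mol
n(R) = 261.1 / 73.70 = 3.543 mol
n/ν for Q = 1.499/2 = 0.7495
n/ν for X = 1.296/2 = 0.6480
n/ν for R = 3.543/4 = 0.8858
Smallest n/ν is X → limiting reagent.
n(E) = (1/2) × 1.296 = 0.6480 mol
mass = 0.6480 × 599.20 = 388.3 g

388.3 g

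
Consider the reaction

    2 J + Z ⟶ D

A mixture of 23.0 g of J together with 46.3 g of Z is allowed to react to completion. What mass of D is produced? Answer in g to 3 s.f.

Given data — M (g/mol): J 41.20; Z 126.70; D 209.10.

58.4 g

n(J) = 23.00 / 41.20 = 0.5583 mol
n(Z) = 46.30 / 126.70 = 0.3654 mol
n/ν for J = 0.5583/2 = 0.2792
n/ν for Z = 0.3654/1 = 0.3654
Smallest n/ν is J → limiting reagent.
n(D) = (1/2) × 0.5583 = 0.2792 mol
mass = 0.2792 × 209.10 = 58.38 g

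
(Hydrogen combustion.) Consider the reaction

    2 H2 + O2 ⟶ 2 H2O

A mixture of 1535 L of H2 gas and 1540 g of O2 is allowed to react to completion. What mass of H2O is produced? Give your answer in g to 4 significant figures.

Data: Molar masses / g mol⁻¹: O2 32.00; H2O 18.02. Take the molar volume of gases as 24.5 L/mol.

1129 g

n(H2) = 1535 / 24.5 = 62.65 mol
n(O2) = 1540 / 32.00 = 48.13 mol
n/ν → H2: 31.33, O2: 48.13; H2 is limiting.
n(H2O) = (2/2) × 62.65 = 62.65 mol
mass = 62.65 × 18.02 = 1129 g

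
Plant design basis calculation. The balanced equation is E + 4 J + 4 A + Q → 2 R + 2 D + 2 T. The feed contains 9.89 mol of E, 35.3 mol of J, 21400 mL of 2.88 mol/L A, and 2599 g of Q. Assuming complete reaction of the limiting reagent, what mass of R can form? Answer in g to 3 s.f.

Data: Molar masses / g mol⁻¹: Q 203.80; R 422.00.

7450 g

n(E) = 9.890 mol
n(J) = 35.30 mol
n(A) = 2.88 × 21400/1000 = 61.63 mol
n(Q) = 2599 / 203.80 = 12.75 mol
n/ν → E: 9.890, J: 8.825, A: 15.41, Q: 12.75; J is limiting.
n(R) = (2/4) × 35.30 = 17.65 mol
mass = 17.65 × 422.00 = 7448 g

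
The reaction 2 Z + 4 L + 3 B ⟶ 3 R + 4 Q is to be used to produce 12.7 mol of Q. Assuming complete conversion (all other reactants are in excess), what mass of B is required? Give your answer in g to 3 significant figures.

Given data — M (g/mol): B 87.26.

n(Q) = 12.70 mol
n(B) = (3/4) × 12.70 = 9.525 mol
mass = 9.525 × 87.26 = 831.2 g

831 g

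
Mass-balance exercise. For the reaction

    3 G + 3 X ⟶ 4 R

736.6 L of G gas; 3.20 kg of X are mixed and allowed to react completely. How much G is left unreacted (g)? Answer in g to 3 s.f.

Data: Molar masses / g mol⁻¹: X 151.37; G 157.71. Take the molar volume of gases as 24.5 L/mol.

n(G) = 736.6 / 24.5 = 30.07 mol
n(X) = 3.200×1000 / 151.37 = 21.14 mol
n/ν for G = 30.07/3 = 10.02
n/ν for X = 21.14/3 = 7.047
Smallest n/ν is X → limiting reagent.
G consumed = (3/3) × 21.14 = 21.14 mol
G remaining = 30.07 − 21.14 = 8.930 mol
mass = 8.930 × 157.71 = 1408 g

1410 g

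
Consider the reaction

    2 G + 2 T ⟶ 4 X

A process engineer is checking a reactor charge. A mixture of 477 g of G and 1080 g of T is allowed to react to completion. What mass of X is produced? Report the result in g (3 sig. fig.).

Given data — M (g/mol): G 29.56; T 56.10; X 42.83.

1380 g

n(G) = 477.0 / 29.56 = 16.14 mol
n(T) = 1080 / 56.10 = 19.25 mol
n/ν for G = 16.14/2 = 8.070
n/ν for T = 19.25/2 = 9.625
Smallest n/ν is G → limiting reagent.
n(X) = (4/2) × 16.14 = 32.28 mol
mass = 32.28 × 42.83 = 1383 g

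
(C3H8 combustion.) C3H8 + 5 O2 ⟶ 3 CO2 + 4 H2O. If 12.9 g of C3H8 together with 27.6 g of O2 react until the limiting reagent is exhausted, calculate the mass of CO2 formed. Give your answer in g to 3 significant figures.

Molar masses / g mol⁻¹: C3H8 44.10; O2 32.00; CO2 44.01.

22.8 g

n(C3H8) = 12.90 / 44.10 = 0.2925 mol
n(O2) = 27.60 / 32.00 = 0.8625 mol
n/ν → C3H8: 0.2925, O2: 0.1725; O2 is limiting.
n(CO2) = (3/5) × 0.8625 = 0.5175 mol
mass = 0.5175 × 44.01 = 22.78 g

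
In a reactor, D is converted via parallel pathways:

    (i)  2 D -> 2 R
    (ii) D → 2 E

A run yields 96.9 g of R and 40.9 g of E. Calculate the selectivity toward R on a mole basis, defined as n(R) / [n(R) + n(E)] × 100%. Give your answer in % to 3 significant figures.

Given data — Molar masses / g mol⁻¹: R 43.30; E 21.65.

n(R) = 96.9 / 43.30 = 2.238 mol
n(E) = 40.9 / 21.65 = 1.889 mol
selectivity = 2.238/(2.238+1.889) × 100 = 54.23 %

54.2 %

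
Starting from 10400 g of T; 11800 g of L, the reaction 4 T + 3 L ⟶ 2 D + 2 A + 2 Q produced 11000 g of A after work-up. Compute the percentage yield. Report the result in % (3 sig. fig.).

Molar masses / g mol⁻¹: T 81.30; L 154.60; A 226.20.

95.6 %

n(T) = 10400 / 81.30 = 127.9 mol
n(L) = 11800 / 154.60 = 76.33 mol
n/ν for T = 127.9/4 = 31.98
n/ν for L = 76.33/3 = 25.44
Smallest n/ν is L → limiting reagent.
theoretical n(A) = (2/3) × 76.33 = 50.89 mol → 11510 g
% yield = 11000 / 11510 × 100 = 95.57 %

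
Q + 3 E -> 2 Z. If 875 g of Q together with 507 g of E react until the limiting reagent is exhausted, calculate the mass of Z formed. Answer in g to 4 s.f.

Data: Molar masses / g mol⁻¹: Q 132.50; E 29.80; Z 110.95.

n(Q) = 875.0 / 132.50 = 6.604 mol
n(E) = 507.0 / 29.80 = 17.01 mol
n/ν → Q: 6.604, E: 5.670; E is limiting.
n(Z) = (2/3) × 17.01 = 11.34 mol
mass = 11.34 × 110.95 = 1258 g

1258 g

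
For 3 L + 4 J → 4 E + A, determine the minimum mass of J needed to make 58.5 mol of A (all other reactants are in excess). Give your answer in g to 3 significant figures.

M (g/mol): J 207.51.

48600 g

n(A) = 58.50 mol
n(J) = (4/1) × 58.50 = 234.0 mol
mass = 234.0 × 207.51 = 48560 g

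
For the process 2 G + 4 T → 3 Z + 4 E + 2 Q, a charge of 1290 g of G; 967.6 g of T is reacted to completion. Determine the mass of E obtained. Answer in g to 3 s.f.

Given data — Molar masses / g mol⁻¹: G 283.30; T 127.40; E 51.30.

n(G) = 1290 / 283.30 = 4.553 mol
n(T) = 967.6 / 127.40 = 7.595 mol
n/ν for G = 4.553/2 = 2.277
n/ν for T = 7.595/4 = 1.899
Smallest n/ν is T → limiting reagent.
n(E) = (4/4) × 7.595 = 7.595 mol
mass = 7.595 × 51.30 = 389.6 g

390 g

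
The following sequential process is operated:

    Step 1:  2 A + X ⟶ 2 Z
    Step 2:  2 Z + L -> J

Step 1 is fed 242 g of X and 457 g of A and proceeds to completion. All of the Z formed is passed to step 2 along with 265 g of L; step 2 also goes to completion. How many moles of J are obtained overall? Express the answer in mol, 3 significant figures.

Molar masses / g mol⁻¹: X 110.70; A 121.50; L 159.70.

1.66 mol

Step 1:
n(X) = 242.0 / 110.70 = 2.186 mol
n(A) = 457.0 / 121.50 = 3.761 mol
n/ν → X: 2.186, A: 1.881; A is limiting.
n(Z) produced = (2/2) × 3.761 = 3.761 mol
Step 2:
n(Z) available = 3.761 mol
n(L) = 265.0 / 159.70 = 1.659 mol
n/ν → Z: 1.881, L: 1.659; L is limiting.
n(J) = (1/1) × 1.659 = 1.659 mol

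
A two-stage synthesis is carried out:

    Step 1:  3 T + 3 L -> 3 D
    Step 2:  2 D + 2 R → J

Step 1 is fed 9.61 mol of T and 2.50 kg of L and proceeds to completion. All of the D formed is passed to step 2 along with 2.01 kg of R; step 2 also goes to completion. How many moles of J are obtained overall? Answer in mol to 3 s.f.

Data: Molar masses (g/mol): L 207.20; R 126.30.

4.81 mol

Step 1:
n(T) = 9.610 mol
n(L) = 2.500×1000 / 207.20 = 12.07 mol
n/ν → T: 3.203, L: 4.023; T is limiting.
n(D) produced = (3/3) × 9.610 = 9.610 mol
Step 2:
n(D) available = 9.610 mol
n(R) = 2.010×1000 / 126.30 = 15.91 mol
n/ν → D: 4.805, R: 7.955; D is limiting.
n(J) = (1/2) × 9.610 = 4.805 mol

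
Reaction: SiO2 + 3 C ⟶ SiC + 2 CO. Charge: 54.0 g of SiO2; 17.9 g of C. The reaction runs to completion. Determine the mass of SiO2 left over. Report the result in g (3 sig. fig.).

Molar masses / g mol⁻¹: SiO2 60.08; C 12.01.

24.2 g

n(SiO2) = 54.00 / 60.08 = 0.8988 mol
n(C) = 17.90 / 12.01 = 1.490 mol
n/ν for SiO2 = 0.8988/1 = 0.8988
n/ν for C = 1.490/3 = 0.4967
Smallest n/ν is C → limiting reagent.
SiO2 consumed = (1/3) × 1.490 = 0.4967 mol
SiO2 remaining = 0.8988 − 0.4967 = 0.4021 mol
mass = 0.4021 × 60.08 = 24.16 g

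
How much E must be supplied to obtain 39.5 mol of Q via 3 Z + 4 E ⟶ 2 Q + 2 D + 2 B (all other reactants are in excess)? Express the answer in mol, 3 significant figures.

n(Q) = 39.50 mol
n(E) = (4/2) × 39.50 = 79.00 mol

79.0 mol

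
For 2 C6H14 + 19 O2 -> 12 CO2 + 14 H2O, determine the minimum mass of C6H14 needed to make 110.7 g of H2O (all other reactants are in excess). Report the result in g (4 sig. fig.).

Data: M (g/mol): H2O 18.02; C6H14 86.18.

75.63 g

n(H2O) = 110.7 / 18.02 = 6.143 mol
n(C6H14) = (2/14) × 6.143 = 0.8776 mol
mass = 0.8776 × 86.18 = 75.63 g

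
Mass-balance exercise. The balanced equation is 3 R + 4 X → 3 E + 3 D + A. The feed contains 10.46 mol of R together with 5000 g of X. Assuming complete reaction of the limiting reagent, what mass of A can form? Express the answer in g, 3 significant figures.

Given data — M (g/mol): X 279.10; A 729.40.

n(R) = 10.46 mol
n(X) = 5000 / 279.10 = 17.91 mol
n/ν for R = 10.46/3 = 3.487
n/ν for X = 17.91/4 = 4.478
Smallest n/ν is R → limiting reagent.
n(A) = (1/3) × 10.46 = 3.487 mol
mass = 3.487 × 729.40 = 2543 g

2540 g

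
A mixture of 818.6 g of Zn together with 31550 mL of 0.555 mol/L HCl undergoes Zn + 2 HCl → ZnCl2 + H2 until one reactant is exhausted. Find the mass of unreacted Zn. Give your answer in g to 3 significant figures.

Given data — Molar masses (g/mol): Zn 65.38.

246 g

n(Zn) = 818.6 / 65.38 = 12.52 mol
n(HCl) = 0.555 × 31550/1000 = 17.51 mol
n/ν for Zn = 12.52/1 = 12.52
n/ν for HCl = 17.51/2 = 8.755
Smallest n/ν is HCl → limiting reagent.
Zn consumed = (1/2) × 17.51 = 8.755 mol
Zn remaining = 12.52 − 8.755 = 3.765 mol
mass = 3.765 × 65.38 = 246.2 g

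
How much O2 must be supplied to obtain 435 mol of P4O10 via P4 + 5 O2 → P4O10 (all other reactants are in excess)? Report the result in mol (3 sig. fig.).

2180 mol

n(P4O10) = 435.0 mol
n(O2) = (5/1) × 435.0 = 2175 mol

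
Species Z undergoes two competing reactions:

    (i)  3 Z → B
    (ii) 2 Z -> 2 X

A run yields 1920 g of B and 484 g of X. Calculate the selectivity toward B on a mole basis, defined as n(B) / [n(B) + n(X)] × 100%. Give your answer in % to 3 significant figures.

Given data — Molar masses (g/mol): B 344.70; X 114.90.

n(B) = 1920 / 344.70 = 5.570 mol
n(X) = 484 / 114.90 = 4.212 mol
selectivity = 5.570/(5.570+4.212) × 100 = 56.94 %

56.9 %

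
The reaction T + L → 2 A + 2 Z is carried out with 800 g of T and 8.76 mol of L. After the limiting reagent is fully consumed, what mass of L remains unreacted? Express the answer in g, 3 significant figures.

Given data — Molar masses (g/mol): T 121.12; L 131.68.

n(T) = 800.0 / 121.12 = 6.605 mol
n(L) = 8.760 mol
n/ν for T = 6.605/1 = 6.605
n/ν for L = 8.760/1 = 8.760
Smallest n/ν is T → limiting reagent.
L consumed = (1/1) × 6.605 = 6.605 mol
L remaining = 8.760 − 6.605 = 2.155 mol
mass = 2.155 × 131.68 = 283.8 g

284 g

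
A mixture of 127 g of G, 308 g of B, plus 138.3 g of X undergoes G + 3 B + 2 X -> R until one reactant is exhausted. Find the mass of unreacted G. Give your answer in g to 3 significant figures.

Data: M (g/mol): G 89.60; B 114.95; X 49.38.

n(G) = 127.0 / 89.60 = 1.417 mol
n(B) = 308.0 / 114.95 = 2.679 mol
n(X) = 138.3 / 49.38 = 2.801 mol
n/ν for G = 1.417/1 = 1.417
n/ν for B = 2.679/3 = 0.8930
n/ν for X = 2.801/2 = 1.401
Smallest n/ν is B → limiting reagent.
G consumed = (1/3) × 2.679 = 0.8930 mol
G remaining = 1.417 − 0.8930 = 0.5240 mol
mass = 0.5240 × 89.60 = 46.95 g

47.0 g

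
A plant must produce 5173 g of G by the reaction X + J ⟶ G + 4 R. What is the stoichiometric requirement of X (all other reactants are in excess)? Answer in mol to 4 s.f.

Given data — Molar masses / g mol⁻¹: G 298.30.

n(G) = 5173 / 298.30 = 17.34 mol
n(X) = (1/1) × 17.34 = 17.34 mol

17.34 mol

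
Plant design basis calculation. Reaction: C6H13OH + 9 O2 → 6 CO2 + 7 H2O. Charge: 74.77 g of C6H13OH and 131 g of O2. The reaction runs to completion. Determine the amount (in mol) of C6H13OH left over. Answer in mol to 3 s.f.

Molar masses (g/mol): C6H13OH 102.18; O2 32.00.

0.277 mol

n(C6H13OH) = 74.77 / 102.18 = 0.7317 mol
n(O2) = 131.0 / 32.00 = 4.094 mol
n/ν for C6H13OH = 0.7317/1 = 0.7317
n/ν for O2 = 4.094/9 = 0.4549
Smallest n/ν is O2 → limiting reagent.
C6H13OH consumed = (1/9) × 4.094 = 0.4549 mol
C6H13OH remaining = 0.7317 − 0.4549 = 0.2768 mol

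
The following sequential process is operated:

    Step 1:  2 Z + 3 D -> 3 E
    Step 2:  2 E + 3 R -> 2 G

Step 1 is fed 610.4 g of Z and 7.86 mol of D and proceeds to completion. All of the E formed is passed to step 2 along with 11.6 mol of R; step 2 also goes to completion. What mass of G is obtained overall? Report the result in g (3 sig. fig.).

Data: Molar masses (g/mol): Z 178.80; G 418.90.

2150 g

Step 1:
n(Z) = 610.4 / 178.80 = 3.414 mol
n(D) = 7.860 mol
n/ν for Z = 3.414/2 = 1.707
n/ν for D = 7.860/3 = 2.620
Smallest n/ν is Z → limiting reagent.
n(E) produced = (3/2) × 3.414 = 5.121 mol
Step 2:
n(E) available = 5.121 mol
n(R) = 11.60 mol
n/ν for E = 5.121/2 = 2.561
n/ν for R = 11.60/3 = 3.867
Smallest n/ν is E → limiting reagent.
n(G) = (2/2) × 5.121 = 5.121 mol
mass = 5.121 × 418.90 = 2145 g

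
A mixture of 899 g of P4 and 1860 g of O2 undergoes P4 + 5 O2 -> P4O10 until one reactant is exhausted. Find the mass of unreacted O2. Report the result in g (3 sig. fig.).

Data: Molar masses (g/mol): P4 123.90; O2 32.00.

699 g

n(P4) = 899.0 / 123.90 = 7.256 mol
n(O2) = 1860 / 32.00 = 58.13 mol
n/ν for P4 = 7.256/1 = 7.256
n/ν for O2 = 58.13/5 = 11.63
Smallest n/ν is P4 → limiting reagent.
O2 consumed = (5/1) × 7.256 = 36.28 mol
O2 remaining = 58.13 − 36.28 = 21.85 mol
mass = 21.85 × 32.00 = 699.2 g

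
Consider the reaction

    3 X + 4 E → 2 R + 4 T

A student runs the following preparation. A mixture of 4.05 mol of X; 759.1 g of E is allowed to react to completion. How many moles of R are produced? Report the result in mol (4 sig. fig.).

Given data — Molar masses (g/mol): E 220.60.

1.721 mol

n(X) = 4.050 mol
n(E) = 759.1 / 220.60 = 3.441 mol
n/ν → X: 1.350, E: 0.8603; E is limiting.
n(R) = (2/4) × 3.441 = 1.721 mol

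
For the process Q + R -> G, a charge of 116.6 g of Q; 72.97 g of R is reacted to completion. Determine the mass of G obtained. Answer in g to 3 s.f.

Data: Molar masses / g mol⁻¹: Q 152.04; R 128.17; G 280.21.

n(Q) = 116.6 / 152.04 = 0.7669 mol
n(R) = 72.97 / 128.17 = 0.5693 mol
n/ν → Q: 0.7669, R: 0.5693; R is limiting.
n(G) = (1/1) × 0.5693 = 0.5693 mol
mass = 0.5693 × 280.21 = 159.5 g

160 g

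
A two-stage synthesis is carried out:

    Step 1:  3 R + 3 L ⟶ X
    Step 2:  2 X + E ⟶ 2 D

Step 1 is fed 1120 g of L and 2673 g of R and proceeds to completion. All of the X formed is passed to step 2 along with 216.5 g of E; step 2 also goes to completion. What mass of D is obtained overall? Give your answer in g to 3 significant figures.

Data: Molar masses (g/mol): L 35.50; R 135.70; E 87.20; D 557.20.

Step 1:
n(L) = 1120 / 35.50 = 31.55 mol
n(R) = 2673 / 135.70 = 19.70 mol
n/ν for L = 31.55/3 = 10.52
n/ν for R = 19.70/3 = 6.567
Smallest n/ν is R → limiting reagent.
n(X) produced = (1/3) × 19.70 = 6.567 mol
Step 2:
n(X) available = 6.567 mol
n(E) = 216.5 / 87.20 = 2.483 mol
n/ν for X = 6.567/2 = 3.284
n/ν for E = 2.483/1 = 2.483
Smallest n/ν is E → limiting reagent.
n(D) = (2/1) × 2.483 = 4.966 mol
mass = 4.966 × 557.20 = 2767 g

2770 g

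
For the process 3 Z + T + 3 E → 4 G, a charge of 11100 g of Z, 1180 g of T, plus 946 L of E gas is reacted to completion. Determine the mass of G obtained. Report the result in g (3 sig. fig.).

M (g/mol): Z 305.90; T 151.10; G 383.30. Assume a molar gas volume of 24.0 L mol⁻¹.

12000 g

n(Z) = 11100 / 305.90 = 36.29 mol
n(T) = 1180 / 151.10 = 7.809 mol
n(E) = 946.0 / 24.0 = 39.42 mol
n/ν for Z = 36.29/3 = 12.10
n/ν for T = 7.809/1 = 7.809
n/ν for E = 39.42/3 = 13.14
Smallest n/ν is T → limiting reagent.
n(G) = (4/1) × 7.809 = 31.24 mol
mass = 31.24 × 383.30 = 11970 g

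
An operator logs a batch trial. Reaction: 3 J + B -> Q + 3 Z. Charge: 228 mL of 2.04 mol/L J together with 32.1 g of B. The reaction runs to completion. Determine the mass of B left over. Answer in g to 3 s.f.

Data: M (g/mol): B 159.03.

n(J) = 2.04 × 228.0/1000 = 0.4651 mol
n(B) = 32.10 / 159.03 = 0.2018 mol
n/ν → J: 0.1550, B: 0.2018; J is limiting.
B consumed = (1/3) × 0.4651 = 0.1550 mol
B remaining = 0.2018 − 0.1550 = 0.04680 mol
mass = 0.04680 × 159.03 = 7.443 g

7.44 g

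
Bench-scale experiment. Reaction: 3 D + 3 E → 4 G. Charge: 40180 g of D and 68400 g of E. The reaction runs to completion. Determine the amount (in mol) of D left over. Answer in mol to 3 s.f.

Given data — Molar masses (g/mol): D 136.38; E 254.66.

n(D) = 40180 / 136.38 = 294.6 mol
n(E) = 68400 / 254.66 = 268.6 mol
n/ν for D = 294.6/3 = 98.20
n/ν for E = 268.6/3 = 89.53
Smallest n/ν is E → limiting reagent.
D consumed = (3/3) × 268.6 = 268.6 mol
D remaining = 294.6 − 268.6 = 26.00 mol

26.0 mol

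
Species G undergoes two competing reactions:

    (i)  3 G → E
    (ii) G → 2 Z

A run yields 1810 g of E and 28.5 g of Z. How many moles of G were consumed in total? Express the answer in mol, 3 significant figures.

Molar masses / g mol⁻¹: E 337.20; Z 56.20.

16.4 mol

n(E) = 1810 / 337.20 = 5.368 mol
n(Z) = 28.5 / 56.20 = 0.5071 mol
n(G) via (i) = (3/1)×5.368 = 16.10 mol
n(G) via (ii) = (1/2)×0.5071 = 0.2536 mol
total n(G) = 16.10 + 0.2536 = 16.35 mol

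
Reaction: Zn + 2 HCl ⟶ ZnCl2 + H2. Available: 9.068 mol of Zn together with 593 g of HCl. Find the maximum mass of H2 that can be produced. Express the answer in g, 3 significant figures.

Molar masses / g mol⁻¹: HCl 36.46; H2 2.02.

16.4 g

n(Zn) = 9.068 mol
n(HCl) = 593.0 / 36.46 = 16.26 mol
n/ν for Zn = 9.068/1 = 9.068
n/ν for HCl = 16.26/2 = 8.130
Smallest n/ν is HCl → limiting reagent.
n(H2) = (1/2) × 16.26 = 8.130 mol
mass = 8.130 × 2.02 = 16.42 g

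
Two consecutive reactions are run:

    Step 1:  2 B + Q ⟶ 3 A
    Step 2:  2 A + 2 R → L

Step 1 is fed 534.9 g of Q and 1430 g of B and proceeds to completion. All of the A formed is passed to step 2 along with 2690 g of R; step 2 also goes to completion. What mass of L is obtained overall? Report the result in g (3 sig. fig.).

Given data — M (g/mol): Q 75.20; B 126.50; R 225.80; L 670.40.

Step 1:
n(Q) = 534.9 / 75.20 = 7.113 mol
n(B) = 1430 / 126.50 = 11.30 mol
n/ν for Q = 7.113/1 = 7.113
n/ν for B = 11.30/2 = 5.650
Smallest n/ν is B → limiting reagent.
n(A) produced = (3/2) × 11.30 = 16.95 mol
Step 2:
n(A) available = 16.95 mol
n(R) = 2690 / 225.80 = 11.91 mol
n/ν for A = 16.95/2 = 8.475
n/ν for R = 11.91/2 = 5.955
Smallest n/ν is R → limiting reagent.
n(L) = (1/2) × 11.91 = 5.955 mol
mass = 5.955 × 670.40 = 3992 g

3990 g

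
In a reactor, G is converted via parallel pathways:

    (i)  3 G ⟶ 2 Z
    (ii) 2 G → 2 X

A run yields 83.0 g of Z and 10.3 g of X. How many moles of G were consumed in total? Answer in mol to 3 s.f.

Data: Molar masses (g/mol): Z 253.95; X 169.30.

n(Z) = 83.0 / 253.95 = 0.3268 mol
n(X) = 10.3 / 169.30 = 0.06084 mol
n(G) via (i) = (3/2)×0.3268 = 0.4902 mol
n(G) via (ii) = (2/2)×0.06084 = 0.06084 mol
total n(G) = 0.4902 + 0.06084 = 0.5510 mol

0.551 mol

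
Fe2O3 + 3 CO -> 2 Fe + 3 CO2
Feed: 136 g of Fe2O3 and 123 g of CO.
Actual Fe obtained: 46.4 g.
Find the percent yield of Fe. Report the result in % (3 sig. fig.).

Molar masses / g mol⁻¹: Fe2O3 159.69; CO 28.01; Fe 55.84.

48.8 %

n(Fe2O3) = 136.0 / 159.69 = 0.8517 mol
n(CO) = 123.0 / 28.01 = 4.391 mol
n/ν for Fe2O3 = 0.8517/1 = 0.8517
n/ν for CO = 4.391/3 = 1.464
Smallest n/ν is Fe2O3 → limiting reagent.
theoretical n(Fe) = (2/1) × 0.8517 = 1.703 mol → 95.10 g
% yield = 46.4 / 95.10 × 100 = 48.79 %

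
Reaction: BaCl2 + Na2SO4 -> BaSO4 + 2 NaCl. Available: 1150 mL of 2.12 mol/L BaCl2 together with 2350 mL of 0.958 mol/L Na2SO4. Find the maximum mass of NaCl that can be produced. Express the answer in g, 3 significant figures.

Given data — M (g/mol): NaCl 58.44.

263 g

n(BaCl2) = 2.12 × 1150/1000 = 2.438 mol
n(Na2SO4) = 0.958 × 2350/1000 = 2.251 mol
n/ν → BaCl2: 2.438, Na2SO4: 2.251; Na2SO4 is limiting.
n(NaCl) = (2/1) × 2.251 = 4.502 mol
mass = 4.502 × 58.44 = 263.1 g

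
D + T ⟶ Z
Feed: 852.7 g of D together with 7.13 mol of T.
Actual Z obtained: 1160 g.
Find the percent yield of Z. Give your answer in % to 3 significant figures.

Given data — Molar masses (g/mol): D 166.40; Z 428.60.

52.8 %

n(D) = 852.7 / 166.40 = 5.124 mol
n(T) = 7.130 mol
n/ν for D = 5.124/1 = 5.124
n/ν for T = 7.130/1 = 7.130
Smallest n/ν is D → limiting reagent.
theoretical n(Z) = (1/1) × 5.124 = 5.124 mol → 2196 g
% yield = 1160 / 2196 × 100 = 52.82 %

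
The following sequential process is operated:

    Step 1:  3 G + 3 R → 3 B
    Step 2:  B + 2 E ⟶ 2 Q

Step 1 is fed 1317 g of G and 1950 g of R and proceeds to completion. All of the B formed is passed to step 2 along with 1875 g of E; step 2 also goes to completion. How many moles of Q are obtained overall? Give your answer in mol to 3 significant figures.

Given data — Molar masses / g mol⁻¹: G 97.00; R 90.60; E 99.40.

18.9 mol

Step 1:
n(G) = 1317 / 97.00 = 13.58 mol
n(R) = 1950 / 90.60 = 21.52 mol
n/ν for G = 13.58/3 = 4.527
n/ν for R = 21.52/3 = 7.173
Smallest n/ν is G → limiting reagent.
n(B) produced = (3/3) × 13.58 = 13.58 mol
Step 2:
n(B) available = 13.58 mol
n(E) = 1875 / 99.40 = 18.86 mol
n/ν for B = 13.58/1 = 13.58
n/ν for E = 18.86/2 = 9.430
Smallest n/ν is E → limiting reagent.
n(Q) = (2/2) × 18.86 = 18.86 mol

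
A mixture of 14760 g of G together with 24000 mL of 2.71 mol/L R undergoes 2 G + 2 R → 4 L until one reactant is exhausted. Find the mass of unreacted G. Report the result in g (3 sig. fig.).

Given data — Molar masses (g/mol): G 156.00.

n(G) = 14760 / 156.00 = 94.62 mol
n(R) = 2.71 × 24000/1000 = 65.04 mol
n/ν → G: 47.31, R: 32.52; R is limiting.
G consumed = (2/2) × 65.04 = 65.04 mol
G remaining = 94.62 − 65.04 = 29.58 mol
mass = 29.58 × 156.00 = 4614 g

4610 g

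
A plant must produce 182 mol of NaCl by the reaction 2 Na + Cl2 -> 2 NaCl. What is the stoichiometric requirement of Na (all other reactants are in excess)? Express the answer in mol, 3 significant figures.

n(NaCl) = 182.0 mol
n(Na) = (2/2) × 182.0 = 182.0 mol

182 mol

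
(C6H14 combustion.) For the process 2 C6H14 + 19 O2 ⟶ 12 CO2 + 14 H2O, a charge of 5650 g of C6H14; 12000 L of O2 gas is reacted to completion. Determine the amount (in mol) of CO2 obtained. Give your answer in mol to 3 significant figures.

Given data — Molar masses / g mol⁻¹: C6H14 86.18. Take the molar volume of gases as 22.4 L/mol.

n(C6H14) = 5650 / 86.18 = 65.56 mol
n(O2) = 12000 / 22.4 = 535.7 mol
n/ν for C6H14 = 65.56/2 = 32.78
n/ν for O2 = 535.7/19 = 28.19
Smallest n/ν is O2 → limiting reagent.
n(CO2) = (12/19) × 535.7 = 338.3 mol

338 mol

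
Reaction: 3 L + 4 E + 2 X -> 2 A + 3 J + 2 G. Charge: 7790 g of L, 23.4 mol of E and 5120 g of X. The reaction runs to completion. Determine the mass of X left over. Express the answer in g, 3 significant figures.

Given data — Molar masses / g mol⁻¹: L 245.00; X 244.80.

2260 g

n(L) = 7790 / 245.00 = 31.80 mol
n(E) = 23.40 mol
n(X) = 5120 / 244.80 = 20.92 mol
n/ν for L = 31.80/3 = 10.60
n/ν for E = 23.40/4 = 5.850
n/ν for X = 20.92/2 = 10.46
Smallest n/ν is E → limiting reagent.
X consumed = (2/4) × 23.40 = 11.70 mol
X remaining = 20.92 − 11.70 = 9.220 mol
mass = 9.220 × 244.80 = 2257 g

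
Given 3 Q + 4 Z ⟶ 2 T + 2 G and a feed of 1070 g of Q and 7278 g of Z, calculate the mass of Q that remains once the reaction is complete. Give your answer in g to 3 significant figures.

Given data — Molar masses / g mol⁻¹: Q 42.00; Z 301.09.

309 g

n(Q) = 1070 / 42.00 = 25.48 mol
n(Z) = 7278 / 301.09 = 24.17 mol
n/ν → Q: 8.493, Z: 6.043; Z is limiting.
Q consumed = (3/4) × 24.17 = 18.13 mol
Q remaining = 25.48 − 18.13 = 7.350 mol
mass = 7.350 × 42.00 = 308.7 g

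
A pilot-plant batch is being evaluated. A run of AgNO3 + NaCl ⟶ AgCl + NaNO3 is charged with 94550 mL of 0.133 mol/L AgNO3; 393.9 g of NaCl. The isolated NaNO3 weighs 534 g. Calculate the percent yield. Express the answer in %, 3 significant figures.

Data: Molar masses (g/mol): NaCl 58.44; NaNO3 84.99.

n(AgNO3) = 0.133 × 94550/1000 = 12.58 mol
n(NaCl) = 393.9 / 58.44 = 6.740 mol
n/ν for AgNO3 = 12.58/1 = 12.58
n/ν for NaCl = 6.740/1 = 6.740
Smallest n/ν is NaCl → limiting reagent.
theoretical n(NaNO3) = (1/1) × 6.740 = 6.740 mol → 572.8 g
% yield = 534 / 572.8 × 100 = 93.23 %

93.2 %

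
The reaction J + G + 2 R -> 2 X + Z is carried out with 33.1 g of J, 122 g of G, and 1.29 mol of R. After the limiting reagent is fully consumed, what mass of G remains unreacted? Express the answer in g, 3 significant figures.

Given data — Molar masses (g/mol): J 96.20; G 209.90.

n(J) = 33.10 / 96.20 = 0.3441 mol
n(G) = 122.0 / 209.90 = 0.5812 mol
n(R) = 1.290 mol
n/ν → J: 0.3441, G: 0.5812, R: 0.6450; J is limiting.
G consumed = (1/1) × 0.3441 = 0.3441 mol
G remaining = 0.5812 − 0.3441 = 0.2371 mol
mass = 0.2371 × 209.90 = 49.77 g

49.8 g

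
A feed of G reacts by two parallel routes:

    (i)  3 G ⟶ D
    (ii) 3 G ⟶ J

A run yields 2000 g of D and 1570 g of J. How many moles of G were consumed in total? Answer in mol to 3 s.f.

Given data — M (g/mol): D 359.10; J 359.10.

n(D) = 2000 / 359.10 = 5.569 mol
n(J) = 1570 / 359.10 = 4.372 mol
n(G) via (i) = (3/1)×5.569 = 16.71 mol
n(G) via (ii) = (3/1)×4.372 = 13.12 mol
total n(G) = 16.71 + 13.12 = 29.83 mol

29.8 mol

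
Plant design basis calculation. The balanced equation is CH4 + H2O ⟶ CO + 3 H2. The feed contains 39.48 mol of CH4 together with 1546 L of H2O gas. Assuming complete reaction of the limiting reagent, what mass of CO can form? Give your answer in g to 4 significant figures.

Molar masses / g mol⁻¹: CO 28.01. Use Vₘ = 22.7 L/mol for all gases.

n(CH4) = 39.48 mol
n(H2O) = 1546 / 22.7 = 68.11 mol
n/ν → CH4: 39.48, H2O: 68.11; CH4 is limiting.
n(CO) = (1/1) × 39.48 = 39.48 mol
mass = 39.48 × 28.01 = 1106 g

1106 g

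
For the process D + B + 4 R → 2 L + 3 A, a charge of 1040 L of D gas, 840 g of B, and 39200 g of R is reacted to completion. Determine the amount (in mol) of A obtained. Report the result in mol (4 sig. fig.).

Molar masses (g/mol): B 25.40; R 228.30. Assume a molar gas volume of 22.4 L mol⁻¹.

99.21 mol

n(D) = 1040 / 22.4 = 46.43 mol
n(B) = 840.0 / 25.40 = 33.07 mol
n(R) = 39200 / 228.30 = 171.7 mol
n/ν for D = 46.43/1 = 46.43
n/ν for B = 33.07/1 = 33.07
n/ν for R = 171.7/4 = 42.93
Smallest n/ν is B → limiting reagent.
n(A) = (3/1) × 33.07 = 99.21 mol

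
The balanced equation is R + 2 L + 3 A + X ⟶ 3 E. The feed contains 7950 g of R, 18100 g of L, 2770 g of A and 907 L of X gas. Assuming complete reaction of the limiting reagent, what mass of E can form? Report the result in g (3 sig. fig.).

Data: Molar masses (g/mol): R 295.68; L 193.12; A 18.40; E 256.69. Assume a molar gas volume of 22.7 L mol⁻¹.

n(R) = 7950 / 295.68 = 26.89 mol
n(L) = 18100 / 193.12 = 93.72 mol
n(A) = 2770 / 18.40 = 150.5 mol
n(X) = 907.0 / 22.7 = 39.96 mol
n/ν → R: 26.89, L: 46.86, A: 50.17, X: 39.96; R is limiting.
n(E) = (3/1) × 26.89 = 80.67 mol
mass = 80.67 × 256.69 = 20710 g

20700 g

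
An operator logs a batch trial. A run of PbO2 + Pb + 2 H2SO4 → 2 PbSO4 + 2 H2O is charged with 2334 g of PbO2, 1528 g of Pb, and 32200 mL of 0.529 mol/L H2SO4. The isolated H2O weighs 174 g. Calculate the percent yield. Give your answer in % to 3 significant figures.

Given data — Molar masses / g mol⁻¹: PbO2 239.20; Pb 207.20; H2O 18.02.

n(PbO2) = 2334 / 239.20 = 9.758 mol
n(Pb) = 1528 / 207.20 = 7.375 mol
n(H2SO4) = 0.529 × 32200/1000 = 17.03 mol
n/ν → PbO2: 9.758, Pb: 7.375, H2SO4: 8.515; Pb is limiting.
theoretical n(H2O) = (2/1) × 7.375 = 14.75 mol → 265.8 g
% yield = 174 / 265.8 × 100 = 65.46 %

65.5 %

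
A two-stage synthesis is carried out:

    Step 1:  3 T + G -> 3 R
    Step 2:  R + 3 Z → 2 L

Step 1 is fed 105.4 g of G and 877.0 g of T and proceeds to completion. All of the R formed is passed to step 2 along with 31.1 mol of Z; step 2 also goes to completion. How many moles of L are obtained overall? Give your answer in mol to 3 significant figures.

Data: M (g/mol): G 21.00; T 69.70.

20.7 mol

Step 1:
n(G) = 105.4 / 21.00 = 5.019 mol
n(T) = 877.0 / 69.70 = 12.58 mol
n/ν for G = 5.019/1 = 5.019
n/ν for T = 12.58/3 = 4.193
Smallest n/ν is T → limiting reagent.
n(R) produced = (3/3) × 12.58 = 12.58 mol
Step 2:
n(R) available = 12.58 mol
n(Z) = 31.10 mol
n/ν for R = 12.58/1 = 12.58
n/ν for Z = 31.10/3 = 10.37
Smallest n/ν is Z → limiting reagent.
n(L) = (2/3) × 31.10 = 20.73 mol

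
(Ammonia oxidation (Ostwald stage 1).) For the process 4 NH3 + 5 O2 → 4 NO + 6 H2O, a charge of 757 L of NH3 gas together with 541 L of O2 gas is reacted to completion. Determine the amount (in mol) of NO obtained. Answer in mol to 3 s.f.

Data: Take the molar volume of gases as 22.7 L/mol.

n(NH3) = 757.0 / 22.7 = 33.35 mol
n(O2) = 541.0 / 22.7 = 23.83 mol
n/ν for NH3 = 33.35/4 = 8.338
n/ν for O2 = 23.83/5 = 4.766
Smallest n/ν is O2 → limiting reagent.
n(NO) = (4/5) × 23.83 = 19.06 mol

19.1 mol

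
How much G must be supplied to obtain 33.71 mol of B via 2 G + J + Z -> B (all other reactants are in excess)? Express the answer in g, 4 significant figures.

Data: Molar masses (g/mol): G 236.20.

15920 g

n(B) = 33.71 mol
n(G) = (2/1) × 33.71 = 67.42 mol
mass = 67.42 × 236.20 = 15920 g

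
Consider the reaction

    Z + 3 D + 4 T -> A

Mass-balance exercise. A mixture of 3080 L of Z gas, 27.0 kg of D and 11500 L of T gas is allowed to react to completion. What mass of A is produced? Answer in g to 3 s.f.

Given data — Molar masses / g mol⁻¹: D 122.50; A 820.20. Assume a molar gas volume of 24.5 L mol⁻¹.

60300 g

n(Z) = 3080 / 24.5 = 125.7 mol
n(D) = 27.00×1000 / 122.50 = 220.4 mol
n(T) = 11500 / 24.5 = 469.4 mol
n/ν → Z: 125.7, D: 73.47, T: 117.4; D is limiting.
n(A) = (1/3) × 220.4 = 73.47 mol
mass = 73.47 × 820.20 = 60260 g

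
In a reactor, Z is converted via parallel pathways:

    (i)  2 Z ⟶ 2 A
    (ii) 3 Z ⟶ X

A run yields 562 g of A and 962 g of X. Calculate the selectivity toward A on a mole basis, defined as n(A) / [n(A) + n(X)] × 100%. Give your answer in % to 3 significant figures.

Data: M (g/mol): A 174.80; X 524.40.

63.7 %

n(A) = 562 / 174.80 = 3.215 mol
n(X) = 962 / 524.40 = 1.834 mol
selectivity = 3.215/(3.215+1.834) × 100 = 63.68 %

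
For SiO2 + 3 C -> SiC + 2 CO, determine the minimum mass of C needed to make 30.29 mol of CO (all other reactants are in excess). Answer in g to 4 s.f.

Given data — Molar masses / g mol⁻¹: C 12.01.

n(CO) = 30.29 mol
n(C) = (3/2) × 30.29 = 45.44 mol
mass = 45.44 × 12.01 = 545.7 g

545.7 g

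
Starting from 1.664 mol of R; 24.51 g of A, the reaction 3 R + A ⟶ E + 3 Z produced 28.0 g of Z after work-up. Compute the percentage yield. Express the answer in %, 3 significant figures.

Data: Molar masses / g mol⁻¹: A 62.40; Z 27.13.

87.6 %

n(R) = 1.664 mol
n(A) = 24.51 / 62.40 = 0.3928 mol
n/ν for R = 1.664/3 = 0.5547
n/ν for A = 0.3928/1 = 0.3928
Smallest n/ν is A → limiting reagent.
theoretical n(Z) = (3/1) × 0.3928 = 1.178 mol → 31.96 g
% yield = 28.0 / 31.96 × 100 = 87.61 %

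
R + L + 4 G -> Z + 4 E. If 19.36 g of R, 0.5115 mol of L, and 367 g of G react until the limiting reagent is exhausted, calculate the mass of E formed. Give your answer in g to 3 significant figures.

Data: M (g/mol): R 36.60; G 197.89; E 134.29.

n(R) = 19.36 / 36.60 = 0.5290 mol
n(L) = 0.5115 mol
n(G) = 367.0 / 197.89 = 1.855 mol
n/ν for R = 0.5290/1 = 0.5290
n/ν for L = 0.5115/1 = 0.5115
n/ν for G = 1.855/4 = 0.4638
Smallest n/ν is G → limiting reagent.
n(E) = (4/4) × 1.855 = 1.855 mol
mass = 1.855 × 134.29 = 249.1 g

249 g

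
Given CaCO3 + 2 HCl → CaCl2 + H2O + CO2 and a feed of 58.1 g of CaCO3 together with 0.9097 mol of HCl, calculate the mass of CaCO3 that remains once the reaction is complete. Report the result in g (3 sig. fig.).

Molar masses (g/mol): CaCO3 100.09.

n(CaCO3) = 58.10 / 100.09 = 0.5805 mol
n(HCl) = 0.9097 mol
n/ν for CaCO3 = 0.5805/1 = 0.5805
n/ν for HCl = 0.9097/2 = 0.4549
Smallest n/ν is HCl → limiting reagent.
CaCO3 consumed = (1/2) × 0.9097 = 0.4549 mol
CaCO3 remaining = 0.5805 − 0.4549 = 0.1256 mol
mass = 0.1256 × 100.09 = 12.57 g

12.6 g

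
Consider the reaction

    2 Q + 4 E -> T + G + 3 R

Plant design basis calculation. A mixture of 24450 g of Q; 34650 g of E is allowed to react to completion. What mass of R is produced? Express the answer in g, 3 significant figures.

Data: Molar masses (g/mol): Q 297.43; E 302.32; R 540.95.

46500 g

n(Q) = 24450 / 297.43 = 82.20 mol
n(E) = 34650 / 302.32 = 114.6 mol
n/ν → Q: 41.10, E: 28.65; E is limiting.
n(R) = (3/4) × 114.6 = 85.95 mol
mass = 85.95 × 540.95 = 46490 g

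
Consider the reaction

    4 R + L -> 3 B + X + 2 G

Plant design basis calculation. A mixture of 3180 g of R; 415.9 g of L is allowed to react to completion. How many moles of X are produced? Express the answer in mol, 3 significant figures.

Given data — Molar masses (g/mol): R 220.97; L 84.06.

3.60 mol

n(R) = 3180 / 220.97 = 14.39 mol
n(L) = 415.9 / 84.06 = 4.948 mol
n/ν for R = 14.39/4 = 3.598
n/ν for L = 4.948/1 = 4.948
Smallest n/ν is R → limiting reagent.
n(X) = (1/4) × 14.39 = 3.598 mol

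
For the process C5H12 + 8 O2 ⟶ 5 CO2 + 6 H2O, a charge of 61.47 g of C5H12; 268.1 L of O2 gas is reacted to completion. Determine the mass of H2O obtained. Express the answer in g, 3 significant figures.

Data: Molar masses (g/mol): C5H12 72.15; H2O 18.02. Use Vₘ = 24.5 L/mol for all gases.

92.1 g

n(C5H12) = 61.47 / 72.15 = 0.8520 mol
n(O2) = 268.1 / 24.5 = 10.94 mol
n/ν for C5H12 = 0.8520/1 = 0.8520
n/ν for O2 = 10.94/8 = 1.368
Smallest n/ν is C5H12 → limiting reagent.
n(H2O) = (6/1) × 0.8520 = 5.112 mol
mass = 5.112 × 18.02 = 92.12 g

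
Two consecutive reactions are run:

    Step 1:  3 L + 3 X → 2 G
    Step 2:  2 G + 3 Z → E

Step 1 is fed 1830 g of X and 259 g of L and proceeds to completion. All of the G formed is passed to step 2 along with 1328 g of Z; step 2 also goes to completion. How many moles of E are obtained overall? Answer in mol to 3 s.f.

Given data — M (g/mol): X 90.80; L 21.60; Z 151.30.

2.93 mol

Step 1:
n(X) = 1830 / 90.80 = 20.15 mol
n(L) = 259.0 / 21.60 = 11.99 mol
n/ν for X = 20.15/3 = 6.717
n/ν for L = 11.99/3 = 3.997
Smallest n/ν is L → limiting reagent.
n(G) produced = (2/3) × 11.99 = 7.993 mol
Step 2:
n(G) available = 7.993 mol
n(Z) = 1328 / 151.30 = 8.777 mol
n/ν for G = 7.993/2 = 3.997
n/ν for Z = 8.777/3 = 2.926
Smallest n/ν is Z → limiting reagent.
n(E) = (1/3) × 8.777 = 2.926 mol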